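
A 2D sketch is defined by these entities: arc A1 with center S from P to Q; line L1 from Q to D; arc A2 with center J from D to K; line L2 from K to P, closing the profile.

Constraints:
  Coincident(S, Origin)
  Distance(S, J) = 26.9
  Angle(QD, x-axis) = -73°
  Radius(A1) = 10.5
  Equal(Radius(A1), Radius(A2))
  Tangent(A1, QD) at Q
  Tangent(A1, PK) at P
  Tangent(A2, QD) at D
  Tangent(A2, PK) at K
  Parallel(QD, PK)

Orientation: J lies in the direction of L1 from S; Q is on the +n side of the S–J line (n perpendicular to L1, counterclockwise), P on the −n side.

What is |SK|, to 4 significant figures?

28.88

Tangency of A1 to both parallel lines with radius 10.5 puts Q and P at S ± 10.5·n: Q = (10.04, 3.070), P = (-10.04, -3.070). Equal radii place D and K the same way about J: D = J + 10.5·n = (17.91, -22.65), K = J − 10.5·n = (-2.176, -28.79). Then |SK| = |K − S| = 28.88.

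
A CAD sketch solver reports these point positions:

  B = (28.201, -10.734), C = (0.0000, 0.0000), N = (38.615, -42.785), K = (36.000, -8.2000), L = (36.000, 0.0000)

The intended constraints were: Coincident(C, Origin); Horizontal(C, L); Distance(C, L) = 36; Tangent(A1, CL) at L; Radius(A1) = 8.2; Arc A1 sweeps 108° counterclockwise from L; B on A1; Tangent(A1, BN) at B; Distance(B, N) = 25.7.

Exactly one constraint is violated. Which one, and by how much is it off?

Distance(B, N) = 25.7 — off by 8.00.

C = (0.00, 0.00) ✓; C.y = 0.00, L.y = 0.00 ✓; |CL| = 36.00 ✓; ∠(KL, LC) = 90.00° ✓; |KL| = 8.200 ✓; bearing(K→B) − bearing(K→L) = 108.0° ✓; |KB| = 8.200 ✓; ∠(KB, BN) = 90.00° ✓; |BN| = 33.70 ✗.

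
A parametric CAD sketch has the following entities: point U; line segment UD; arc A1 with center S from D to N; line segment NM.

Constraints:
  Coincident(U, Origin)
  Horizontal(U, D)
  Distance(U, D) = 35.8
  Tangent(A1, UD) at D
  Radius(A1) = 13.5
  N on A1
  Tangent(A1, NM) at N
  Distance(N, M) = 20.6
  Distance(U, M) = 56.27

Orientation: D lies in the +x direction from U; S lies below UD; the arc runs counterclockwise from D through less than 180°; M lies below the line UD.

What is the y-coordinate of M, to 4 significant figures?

-37.30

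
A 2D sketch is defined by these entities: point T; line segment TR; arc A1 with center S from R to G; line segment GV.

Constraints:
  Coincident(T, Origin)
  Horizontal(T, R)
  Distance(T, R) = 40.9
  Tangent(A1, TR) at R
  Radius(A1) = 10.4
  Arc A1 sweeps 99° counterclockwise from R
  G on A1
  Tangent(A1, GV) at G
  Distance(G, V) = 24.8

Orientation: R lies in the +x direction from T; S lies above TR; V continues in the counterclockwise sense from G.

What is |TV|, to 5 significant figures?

59.753

On A1, R sits at bearing -90° from S; a 99° counterclockwise sweep puts G at bearing 9°, so G = S + 10.4·(cos 9°, sin 9°) = (51.172, 12.027). Tangency of A1 to GV means the radius SG is perpendicular to GV, so GV runs along (−sin 9°, cos 9°); with |GV| = 24.8, V = (47.292, 36.522). Then |TV| = |V − T| = 59.753.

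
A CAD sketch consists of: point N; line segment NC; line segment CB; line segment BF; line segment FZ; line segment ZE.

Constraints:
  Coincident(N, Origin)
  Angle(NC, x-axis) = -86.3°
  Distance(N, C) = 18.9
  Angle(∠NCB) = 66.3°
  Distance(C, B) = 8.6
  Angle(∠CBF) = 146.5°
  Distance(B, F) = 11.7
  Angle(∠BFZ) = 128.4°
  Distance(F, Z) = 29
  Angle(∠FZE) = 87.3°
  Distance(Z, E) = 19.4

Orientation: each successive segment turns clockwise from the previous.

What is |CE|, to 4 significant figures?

36.13

N is at the origin; NC runs at -86.3° with length 18.9, so C = (1.220, -18.86). ∠NCB = 66.3° gives CB at 160.0° from the x-axis; with |CB| = 8.6, B = (-6.862, -15.92). ∠CBF = 146.5° gives BF at 126.5° from the x-axis; with |BF| = 11.7, F = (-13.82, -6.514). ∠BFZ = 128.4° gives FZ at 74.90° from the x-axis; with |FZ| = 29.0, Z = (-6.266, 21.48). ∠FZE = 87.3° gives ZE at -17.80° from the x-axis; with |ZE| = 19.4, E = (12.20, 15.55). Then |CE| = |E − C| = 36.13.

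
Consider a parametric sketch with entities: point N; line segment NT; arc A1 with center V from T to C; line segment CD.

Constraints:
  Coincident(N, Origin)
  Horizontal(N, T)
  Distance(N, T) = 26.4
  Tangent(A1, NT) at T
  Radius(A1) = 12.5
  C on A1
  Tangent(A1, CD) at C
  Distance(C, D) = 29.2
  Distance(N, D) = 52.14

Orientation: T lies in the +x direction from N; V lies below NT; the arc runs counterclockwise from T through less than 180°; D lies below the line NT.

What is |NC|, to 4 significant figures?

23.38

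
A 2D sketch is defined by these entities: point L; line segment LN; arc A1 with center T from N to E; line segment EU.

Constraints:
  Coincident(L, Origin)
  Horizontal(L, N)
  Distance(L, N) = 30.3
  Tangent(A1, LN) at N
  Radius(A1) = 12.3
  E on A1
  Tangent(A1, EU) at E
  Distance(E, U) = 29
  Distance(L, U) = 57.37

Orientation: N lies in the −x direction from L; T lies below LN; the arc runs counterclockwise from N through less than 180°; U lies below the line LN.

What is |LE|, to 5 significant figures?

44.748

Checks: |TE| = 12.30 ✓; ∠(TE, EU) = 90.00° ✓; |EU| = 29.00 ✓; |LU| = 57.37 ✓.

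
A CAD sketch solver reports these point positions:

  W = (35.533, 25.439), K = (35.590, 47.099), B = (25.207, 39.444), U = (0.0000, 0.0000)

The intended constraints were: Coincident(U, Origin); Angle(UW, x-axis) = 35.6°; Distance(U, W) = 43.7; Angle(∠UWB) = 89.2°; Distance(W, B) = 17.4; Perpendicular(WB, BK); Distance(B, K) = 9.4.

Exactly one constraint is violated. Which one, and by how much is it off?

Distance(B, K) = 9.4 — off by 3.50.

U = (0.00, 0.00) ✓; UW at 35.60° ✓; |UW| = 43.70 ✓; ∠UWB = 89.20° ✓; |WB| = 17.40 ✓; ∠(WB, BK) = 90.00° ✓; |BK| = 12.90 ✗.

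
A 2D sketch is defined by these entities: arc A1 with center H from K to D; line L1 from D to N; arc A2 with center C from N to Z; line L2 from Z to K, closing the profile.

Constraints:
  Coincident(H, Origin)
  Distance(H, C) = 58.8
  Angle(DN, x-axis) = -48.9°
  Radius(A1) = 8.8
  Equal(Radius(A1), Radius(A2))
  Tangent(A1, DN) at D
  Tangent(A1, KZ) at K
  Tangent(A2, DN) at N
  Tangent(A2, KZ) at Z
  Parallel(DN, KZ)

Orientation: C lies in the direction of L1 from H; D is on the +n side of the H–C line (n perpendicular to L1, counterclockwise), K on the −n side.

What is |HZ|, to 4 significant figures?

59.45

Tangency of A1 to both parallel lines with radius 8.8 puts D and K at H ± 8.8·n: D = (6.631, 5.785), K = (-6.631, -5.785). Equal radii place N and Z the same way about C: N = C + 8.8·n = (45.29, -38.52), Z = C − 8.8·n = (32.02, -50.09). Then |HZ| = |Z − H| = 59.45.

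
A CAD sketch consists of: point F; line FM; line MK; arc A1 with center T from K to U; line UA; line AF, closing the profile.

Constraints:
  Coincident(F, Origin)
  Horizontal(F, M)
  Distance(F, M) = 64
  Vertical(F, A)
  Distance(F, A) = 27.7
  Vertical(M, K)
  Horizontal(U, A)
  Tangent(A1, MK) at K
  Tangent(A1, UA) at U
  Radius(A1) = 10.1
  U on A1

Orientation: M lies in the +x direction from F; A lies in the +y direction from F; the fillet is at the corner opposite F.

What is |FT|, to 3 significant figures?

56.7

F is at the origin; FM is horizontal with |FM| = 64.0 and M on the +x side, so M = (64.0, 0.00). F and A share the same x with |FA| = 27.7 and A on the +y side, so A = (0.00, 27.7). The virtual corner opposite F is at (64.0, 27.7). Since A1 is tangent to MK there, TK ⟂ MK and the tangent condition forces TU to be normal to UA, with radius 10.1, so the center T sits 10.1 in from both sides at T = (53.9, 17.6). Then |FT| = |T − F| = 56.7.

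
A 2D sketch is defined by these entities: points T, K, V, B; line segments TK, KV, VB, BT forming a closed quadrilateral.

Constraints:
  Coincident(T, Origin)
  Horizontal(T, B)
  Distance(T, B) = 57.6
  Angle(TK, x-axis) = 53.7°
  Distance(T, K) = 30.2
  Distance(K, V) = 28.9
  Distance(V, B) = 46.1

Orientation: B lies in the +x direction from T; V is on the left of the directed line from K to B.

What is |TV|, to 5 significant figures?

58.642

T is at the origin; TB is horizontal with |TB| = 57.6 and B in +x, so B = (57.6, 0). TK runs at 53.7° with |TK| = 30.2, so K = (17.879, 24.339). V is determined by |KV| = 28.9 and |VB| = 46.1 together: it lies at the intersection of circle(K, 28.9) and circle(B, 46.1). With |KB| = 46.585, the foot of the radical line on KB is 9.4468 from K and the perpendicular offset is √(28.9² − 9.4468²) = 27.312. Taking the left-of-KB solution: V = (40.204, 42.692).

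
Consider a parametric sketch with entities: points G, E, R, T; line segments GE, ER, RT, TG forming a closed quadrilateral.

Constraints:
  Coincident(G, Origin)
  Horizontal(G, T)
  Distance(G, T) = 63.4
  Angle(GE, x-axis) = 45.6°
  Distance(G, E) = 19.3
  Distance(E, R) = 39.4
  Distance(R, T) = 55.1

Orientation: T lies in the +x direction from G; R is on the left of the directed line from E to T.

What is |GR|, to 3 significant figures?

58.4

Checks: |ER| = 39.40 ✓; |RT| = 55.10 ✓.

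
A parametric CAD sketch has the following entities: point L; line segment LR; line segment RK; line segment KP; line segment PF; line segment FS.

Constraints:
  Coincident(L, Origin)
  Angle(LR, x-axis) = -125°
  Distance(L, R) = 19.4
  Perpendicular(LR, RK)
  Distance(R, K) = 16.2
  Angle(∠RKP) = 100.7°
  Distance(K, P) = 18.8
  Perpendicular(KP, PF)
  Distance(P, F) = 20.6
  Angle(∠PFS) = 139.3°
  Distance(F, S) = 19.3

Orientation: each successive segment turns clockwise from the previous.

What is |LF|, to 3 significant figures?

2.95

L is at the origin; LR runs at -125.0° with length 19.4, so R = (-11.1, -15.9). LR is perpendicular to RK, so RK runs at 145°; with |RK| = 16.2, K = (-24.4, -6.60). ∠RKP = 100.7° gives KP at 65.7° from the x-axis; with |KP| = 18.8, P = (-16.7, 10.5). The perpendicularity gives PF at right angles to KP, so PF runs at -24.3°; with |PF| = 20.6, F = (2.11, 2.06). Then |LF| = |F − L| = 2.95.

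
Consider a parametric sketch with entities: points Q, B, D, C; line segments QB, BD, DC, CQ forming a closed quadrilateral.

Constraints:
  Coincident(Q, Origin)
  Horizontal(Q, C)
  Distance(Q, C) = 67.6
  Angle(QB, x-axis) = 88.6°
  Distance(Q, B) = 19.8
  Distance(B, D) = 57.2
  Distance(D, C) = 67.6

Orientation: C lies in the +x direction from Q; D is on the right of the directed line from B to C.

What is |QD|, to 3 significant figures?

38.0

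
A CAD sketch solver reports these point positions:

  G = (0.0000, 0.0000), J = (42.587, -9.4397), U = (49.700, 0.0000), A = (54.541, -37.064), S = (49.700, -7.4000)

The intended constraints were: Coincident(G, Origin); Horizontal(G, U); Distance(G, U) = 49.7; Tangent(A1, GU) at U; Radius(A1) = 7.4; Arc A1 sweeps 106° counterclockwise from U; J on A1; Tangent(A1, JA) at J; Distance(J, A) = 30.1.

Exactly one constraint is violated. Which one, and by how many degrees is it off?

Tangent(A1, JA) at J — off by 7.40°.

G = (0.00, 0.00) ✓; G.y = 0.00, U.y = 0.00 ✓; |GU| = 49.70 ✓; ∠(SU, UG) = 90.00° ✓; |SU| = 7.400 ✓; bearing(S→J) − bearing(S→U) = 106.0° ✓; |SJ| = 7.400 ✓; ∠(SJ, JA) = 82.60° ✗; |JA| = 30.10 ✓.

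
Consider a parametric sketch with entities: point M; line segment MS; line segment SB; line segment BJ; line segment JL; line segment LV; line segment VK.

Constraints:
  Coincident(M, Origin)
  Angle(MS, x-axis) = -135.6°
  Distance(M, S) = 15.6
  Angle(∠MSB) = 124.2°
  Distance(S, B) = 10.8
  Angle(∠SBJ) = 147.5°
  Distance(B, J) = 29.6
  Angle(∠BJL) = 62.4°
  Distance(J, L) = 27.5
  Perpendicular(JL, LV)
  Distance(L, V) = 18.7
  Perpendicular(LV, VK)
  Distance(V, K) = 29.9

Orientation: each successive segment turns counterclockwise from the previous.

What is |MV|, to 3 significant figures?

11.4

∠BJL = 62.4° gives JL at 70.3° from the x-axis; with |JL| = 27.5, L = (20.1, -17.4). JL is perpendicular to LV, so LV runs at 160°; with |LV| = 18.7, V = (2.50, -11.1). Then |MV| = |V − M| = 11.4.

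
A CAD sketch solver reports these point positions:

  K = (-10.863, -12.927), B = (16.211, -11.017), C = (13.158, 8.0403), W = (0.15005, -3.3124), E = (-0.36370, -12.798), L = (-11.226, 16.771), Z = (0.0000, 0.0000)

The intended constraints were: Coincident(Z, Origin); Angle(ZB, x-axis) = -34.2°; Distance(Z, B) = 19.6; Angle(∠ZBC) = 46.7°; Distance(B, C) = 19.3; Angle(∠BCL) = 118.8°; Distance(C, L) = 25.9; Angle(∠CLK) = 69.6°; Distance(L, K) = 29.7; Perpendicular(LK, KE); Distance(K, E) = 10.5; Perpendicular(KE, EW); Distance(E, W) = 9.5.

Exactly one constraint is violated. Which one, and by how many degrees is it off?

Perpendicular(KE, EW) — off by 3.80°.

Z = (0.00, 0.00) ✓; ZB at -34.20° ✓; |ZB| = 19.60 ✓; ∠ZBC = 46.70° ✓; |BC| = 19.30 ✓; ∠BCL = 118.8° ✓; |CL| = 25.90 ✓; ∠CLK = 69.60° ✓; |LK| = 29.70 ✓; ∠(LK, KE) = 90.00° ✓; |KE| = 10.50 ✓; ∠(KE, EW) = 86.20° ✗; |EW| = 9.500 ✓.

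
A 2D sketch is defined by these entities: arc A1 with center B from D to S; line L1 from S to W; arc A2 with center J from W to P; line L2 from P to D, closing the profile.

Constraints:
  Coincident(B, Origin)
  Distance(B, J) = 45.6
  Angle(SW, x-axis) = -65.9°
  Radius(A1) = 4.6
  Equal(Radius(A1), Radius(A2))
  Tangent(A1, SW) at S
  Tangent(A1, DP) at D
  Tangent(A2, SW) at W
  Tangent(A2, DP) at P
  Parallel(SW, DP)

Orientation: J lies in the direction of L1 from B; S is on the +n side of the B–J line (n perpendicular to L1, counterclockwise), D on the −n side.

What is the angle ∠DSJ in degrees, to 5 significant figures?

84.240°

The slot axis is L1's direction at -65.9°, so u = (cos -65.9°, sin -65.9°) = (0.40833, -0.91283) and n = (−sin -65.9°, cos -65.9°) = (0.91283, 0.40833). B is at the origin and J lies 45.6 along u from B, so J = 45.6·u = (18.620, -41.625). Tangency of A1 to both parallel lines with radius 4.6 puts S and D at B ± 4.6·n: S = (4.1990, 1.8783), D = (-4.1990, -1.8783). Then cos ∠DSJ = SD·SJ / (|SD||SJ|), giving 84.240°.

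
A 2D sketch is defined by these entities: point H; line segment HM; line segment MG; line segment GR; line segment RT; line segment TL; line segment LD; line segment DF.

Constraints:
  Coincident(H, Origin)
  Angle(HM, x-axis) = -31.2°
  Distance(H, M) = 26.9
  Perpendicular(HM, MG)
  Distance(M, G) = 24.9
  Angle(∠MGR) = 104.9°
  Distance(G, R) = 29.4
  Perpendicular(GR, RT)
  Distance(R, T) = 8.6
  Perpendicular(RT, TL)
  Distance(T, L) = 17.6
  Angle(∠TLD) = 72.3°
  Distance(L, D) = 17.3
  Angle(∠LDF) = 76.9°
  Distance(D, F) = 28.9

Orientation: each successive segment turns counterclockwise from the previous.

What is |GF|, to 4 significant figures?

42.45

H is at the origin; HM runs at -31.2° with length 26.9, so M = (23.01, -13.93). The perpendicularity gives MG at right angles to HM, so MG runs at 58.80°; with |MG| = 24.9, G = (35.91, 7.364). ∠MGR = 104.9° gives GR at 133.9° from the x-axis; with |GR| = 29.4, R = (15.52, 28.55). GR is perpendicular to RT, so RT runs at -136.1°; with |RT| = 8.6, T = (9.325, 22.58). RT ⟂ TL, so TL runs at -46.10°; with |TL| = 17.6, L = (21.53, 9.903). ∠TLD = 72.3° gives LD at 61.60° from the x-axis; with |LD| = 17.3, D = (29.76, 25.12). ∠LDF = 76.9° gives DF at 164.7° from the x-axis; with |DF| = 28.9, F = (1.882, 32.75). Then |GF| = |F − G| = 42.45.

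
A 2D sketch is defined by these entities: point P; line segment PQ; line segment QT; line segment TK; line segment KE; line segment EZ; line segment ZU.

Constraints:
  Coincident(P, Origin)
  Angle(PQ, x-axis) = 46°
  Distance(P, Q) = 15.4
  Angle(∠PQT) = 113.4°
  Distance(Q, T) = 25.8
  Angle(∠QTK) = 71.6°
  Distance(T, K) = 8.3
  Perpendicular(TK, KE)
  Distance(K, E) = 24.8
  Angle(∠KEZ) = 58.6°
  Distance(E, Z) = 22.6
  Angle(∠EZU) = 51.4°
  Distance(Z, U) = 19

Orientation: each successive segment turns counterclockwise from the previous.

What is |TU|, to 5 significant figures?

9.4717

P is at the origin; PQ runs at 46.0° with length 15.4, so Q = (10.698, 11.078). ∠PQT = 113.4° gives QT at 112.60° from the x-axis; with |QT| = 25.8, T = (0.78292, 34.897). ∠QTK = 71.6° gives TK at -139.00° from the x-axis; with |TK| = 8.3, K = (-5.4812, 29.451). The perpendicularity gives KE at right angles to TK, so KE runs at -49.000°; with |KE| = 24.8, E = (10.789, 10.735). ∠KEZ = 58.6° gives EZ at 72.400° from the x-axis; with |EZ| = 22.6, Z = (17.623, 32.277). ∠EZU = 51.4° gives ZU at -159.00° from the x-axis; with |ZU| = 19.0, U = (-0.11537, 25.468). Then |TU| = |U − T| = 9.4717.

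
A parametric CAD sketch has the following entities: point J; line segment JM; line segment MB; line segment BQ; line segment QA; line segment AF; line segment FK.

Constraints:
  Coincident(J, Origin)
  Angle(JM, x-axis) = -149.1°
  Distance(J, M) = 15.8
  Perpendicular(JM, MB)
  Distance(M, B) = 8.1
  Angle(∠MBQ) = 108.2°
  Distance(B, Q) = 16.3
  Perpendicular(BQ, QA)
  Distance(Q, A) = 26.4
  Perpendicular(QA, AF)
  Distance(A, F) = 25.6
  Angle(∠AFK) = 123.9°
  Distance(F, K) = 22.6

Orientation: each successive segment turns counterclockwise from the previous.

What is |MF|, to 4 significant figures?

19.89

J is at the origin; JM runs at -149.1° with length 15.8, so M = (-13.56, -8.114). JM ⟂ MB, so MB runs at -59.10°; with |MB| = 8.1, B = (-9.398, -15.06). ∠MBQ = 108.2° gives BQ at 12.70° from the x-axis; with |BQ| = 16.3, Q = (6.503, -11.48). BQ is perpendicular to QA, so QA runs at 102.7°; with |QA| = 26.4, A = (0.6995, 14.27). QA ⟂ AF, so AF runs at -167.3°; with |AF| = 25.6, F = (-24.27, 8.645). Then |MF| = |F − M| = 19.89.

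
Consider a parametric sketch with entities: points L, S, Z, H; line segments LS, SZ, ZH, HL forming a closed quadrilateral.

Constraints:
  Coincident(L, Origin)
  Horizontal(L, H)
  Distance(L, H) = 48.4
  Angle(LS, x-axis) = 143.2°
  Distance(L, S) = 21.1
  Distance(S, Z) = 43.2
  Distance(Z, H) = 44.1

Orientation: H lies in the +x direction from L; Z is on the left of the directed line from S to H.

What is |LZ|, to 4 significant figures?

39.89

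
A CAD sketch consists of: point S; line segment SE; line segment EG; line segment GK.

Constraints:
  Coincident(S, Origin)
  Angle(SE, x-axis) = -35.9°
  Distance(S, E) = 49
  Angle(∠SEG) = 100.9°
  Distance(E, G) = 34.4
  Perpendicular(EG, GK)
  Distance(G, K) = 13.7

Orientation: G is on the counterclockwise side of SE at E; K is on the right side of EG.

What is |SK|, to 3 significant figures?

75.7

∠SEG = 100.9°, so EG runs at -35.9° + (180° − 100.9°) = 43.2° from the x-axis; with |EG| = 34.4, G = E + 34.4·(cos 43.2°, sin 43.2°) = (64.8, -5.18). EG ⟂ GK; with |GK| = 13.7 on the right of EG, K = G + 13.7·(0.685, -0.729) = (74.1, -15.2). Then |SK| = |K − S| = 75.7.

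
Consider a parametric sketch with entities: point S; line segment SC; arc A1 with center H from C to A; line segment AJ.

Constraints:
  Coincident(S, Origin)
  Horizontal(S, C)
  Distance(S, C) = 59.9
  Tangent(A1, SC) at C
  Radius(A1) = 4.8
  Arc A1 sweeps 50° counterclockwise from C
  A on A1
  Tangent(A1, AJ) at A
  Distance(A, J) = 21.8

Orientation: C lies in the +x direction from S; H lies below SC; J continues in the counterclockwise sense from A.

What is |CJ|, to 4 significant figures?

25.53

S is at the origin; S and C share the same y with |SC| = 59.9 and C on the +x side, so C = (59.90, 0.000). A1 meets SC tangentially, so HC is at right angles to SC, so H = C + (0, -4.8) = (59.90, -4.800). On A1, C sits at bearing 90° from H; a 50° counterclockwise sweep puts A at bearing 140°, so A = H + 4.8·(cos 140°, sin 140°) = (56.22, -1.715). Tangency of A1 to AJ means the radius HA is perpendicular to AJ, so AJ runs along (−sin 140°, cos 140°); with |AJ| = 21.8, J = (42.21, -18.41). Then |CJ| = |J − C| = 25.53.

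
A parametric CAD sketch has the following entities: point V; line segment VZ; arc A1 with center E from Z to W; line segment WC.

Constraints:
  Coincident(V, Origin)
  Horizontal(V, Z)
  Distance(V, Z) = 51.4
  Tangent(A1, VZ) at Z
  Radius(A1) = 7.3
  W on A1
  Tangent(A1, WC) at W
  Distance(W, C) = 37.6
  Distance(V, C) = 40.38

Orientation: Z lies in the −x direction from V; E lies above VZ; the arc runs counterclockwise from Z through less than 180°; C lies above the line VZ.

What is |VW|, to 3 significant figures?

45.6

Checks: V = (0.00, 0.00) ✓; |EW| = 7.300 ✓; ∠(EW, WC) = 90.00° ✓; |WC| = 37.60 ✓; |VC| = 40.38 ✓.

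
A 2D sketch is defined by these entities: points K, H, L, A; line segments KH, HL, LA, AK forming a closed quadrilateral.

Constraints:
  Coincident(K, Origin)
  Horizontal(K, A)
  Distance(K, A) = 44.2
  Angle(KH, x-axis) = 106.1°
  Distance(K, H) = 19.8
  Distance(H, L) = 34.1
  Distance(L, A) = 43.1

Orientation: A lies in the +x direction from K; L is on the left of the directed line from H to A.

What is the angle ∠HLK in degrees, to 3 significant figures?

25.4°

Checks: |HL| = 34.10 ✓; |LA| = 43.10 ✓.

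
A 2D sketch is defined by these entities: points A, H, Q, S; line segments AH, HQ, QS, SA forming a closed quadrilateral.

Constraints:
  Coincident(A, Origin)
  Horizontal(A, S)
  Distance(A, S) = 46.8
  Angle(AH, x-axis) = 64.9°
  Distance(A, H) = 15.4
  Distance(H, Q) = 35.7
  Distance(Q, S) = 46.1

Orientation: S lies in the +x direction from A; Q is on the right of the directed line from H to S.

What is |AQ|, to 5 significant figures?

22.606

Checks: |HQ| = 35.70 ✓; |QS| = 46.10 ✓.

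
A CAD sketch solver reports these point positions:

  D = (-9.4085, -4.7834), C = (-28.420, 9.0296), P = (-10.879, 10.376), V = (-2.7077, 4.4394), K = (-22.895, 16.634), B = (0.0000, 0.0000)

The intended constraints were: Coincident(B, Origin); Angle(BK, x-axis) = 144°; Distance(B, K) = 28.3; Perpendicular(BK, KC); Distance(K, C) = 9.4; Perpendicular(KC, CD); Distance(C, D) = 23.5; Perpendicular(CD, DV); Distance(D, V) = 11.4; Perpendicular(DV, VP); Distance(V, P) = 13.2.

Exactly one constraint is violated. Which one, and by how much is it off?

Distance(V, P) = 13.2 — off by 3.10.

B = (0.00, 0.00) ✓; BK at 144.0° ✓; |BK| = 28.30 ✓; ∠(BK, KC) = 90.00° ✓; |KC| = 9.400 ✓; ∠(KC, CD) = 90.00° ✓; |CD| = 23.50 ✓; ∠(CD, DV) = 90.00° ✓; |DV| = 11.40 ✓; ∠(DV, VP) = 90.00° ✓; |VP| = 10.10 ✗.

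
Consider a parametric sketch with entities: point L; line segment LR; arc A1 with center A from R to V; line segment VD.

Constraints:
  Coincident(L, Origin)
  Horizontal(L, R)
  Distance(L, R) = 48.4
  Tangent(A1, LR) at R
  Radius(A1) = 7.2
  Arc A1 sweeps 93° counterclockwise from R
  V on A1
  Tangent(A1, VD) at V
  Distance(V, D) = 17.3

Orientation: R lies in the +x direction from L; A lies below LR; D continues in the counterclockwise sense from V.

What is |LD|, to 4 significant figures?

48.90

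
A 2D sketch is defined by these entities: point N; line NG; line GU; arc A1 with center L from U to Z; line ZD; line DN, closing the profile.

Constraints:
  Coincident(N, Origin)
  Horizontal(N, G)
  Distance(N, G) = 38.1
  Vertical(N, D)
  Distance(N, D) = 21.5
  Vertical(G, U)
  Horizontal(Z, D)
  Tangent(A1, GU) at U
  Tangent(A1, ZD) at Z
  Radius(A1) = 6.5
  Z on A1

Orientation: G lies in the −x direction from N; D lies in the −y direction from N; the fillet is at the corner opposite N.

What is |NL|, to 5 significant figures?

34.979

N is at the origin; NG is horizontal with |NG| = 38.1 and G on the −x side, so G = (-38.100, 0.0000). N and D share the same x with |ND| = 21.5 and D on the −y side, so D = (0.0000, -21.500). The virtual corner opposite N is at (-38.100, -21.500). Tangency of A1 to GU means the radius LU is perpendicular to GU and tangency of A1 to ZD means the radius LZ is perpendicular to ZD, with radius 6.5, so the center L sits 6.5 in from both sides at L = (-31.600, -15.000). Then |NL| = |L − N| = 34.979.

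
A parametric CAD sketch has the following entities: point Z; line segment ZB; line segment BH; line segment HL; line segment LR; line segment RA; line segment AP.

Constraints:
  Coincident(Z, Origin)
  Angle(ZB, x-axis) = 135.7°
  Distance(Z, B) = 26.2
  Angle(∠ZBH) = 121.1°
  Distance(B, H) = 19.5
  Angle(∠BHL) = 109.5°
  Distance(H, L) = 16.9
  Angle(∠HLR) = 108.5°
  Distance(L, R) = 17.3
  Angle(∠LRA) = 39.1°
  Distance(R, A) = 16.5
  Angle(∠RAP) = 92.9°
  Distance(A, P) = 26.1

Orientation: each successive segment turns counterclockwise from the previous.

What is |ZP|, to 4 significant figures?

54.93

Z is at the origin; ZB runs at 135.7° with length 26.2, so B = (-18.75, 18.30). ∠ZBH = 121.1° gives BH at -165.4° from the x-axis; with |BH| = 19.5, H = (-37.62, 13.38). ∠BHL = 109.5° gives HL at -94.90° from the x-axis; with |HL| = 16.9, L = (-39.07, -3.455). ∠HLR = 108.5° gives LR at -23.40° from the x-axis; with |LR| = 17.3, R = (-23.19, -10.33). ∠LRA = 39.1° gives RA at 117.5° from the x-axis; with |RA| = 16.5, A = (-30.81, 4.310). ∠RAP = 92.9° gives AP at -155.4° from the x-axis; with |AP| = 26.1, P = (-54.54, -6.555). Then |ZP| = |P − Z| = 54.93.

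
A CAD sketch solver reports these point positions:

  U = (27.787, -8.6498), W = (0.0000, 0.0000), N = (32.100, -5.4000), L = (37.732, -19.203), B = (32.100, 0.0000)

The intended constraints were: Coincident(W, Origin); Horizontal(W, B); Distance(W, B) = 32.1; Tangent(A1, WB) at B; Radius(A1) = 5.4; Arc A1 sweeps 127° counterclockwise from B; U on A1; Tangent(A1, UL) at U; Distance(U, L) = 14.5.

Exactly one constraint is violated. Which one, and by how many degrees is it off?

Tangent(A1, UL) at U — off by 6.30°.

W = (0.00, 0.00) ✓; W.y = 0.00, B.y = 0.00 ✓; |WB| = 32.10 ✓; ∠(NB, BW) = 90.00° ✓; |NB| = 5.400 ✓; bearing(N→U) − bearing(N→B) = 127.0° ✓; |NU| = 5.400 ✓; ∠(NU, UL) = 83.70° ✗; |UL| = 14.50 ✓.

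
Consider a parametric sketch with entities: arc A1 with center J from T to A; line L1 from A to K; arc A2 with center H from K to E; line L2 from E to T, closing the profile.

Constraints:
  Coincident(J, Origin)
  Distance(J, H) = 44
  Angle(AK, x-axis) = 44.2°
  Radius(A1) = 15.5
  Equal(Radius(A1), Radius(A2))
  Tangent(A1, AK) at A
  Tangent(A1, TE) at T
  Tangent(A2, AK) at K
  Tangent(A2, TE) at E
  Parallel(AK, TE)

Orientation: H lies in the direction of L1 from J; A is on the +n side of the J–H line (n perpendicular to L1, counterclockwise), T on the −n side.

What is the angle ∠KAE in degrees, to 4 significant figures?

35.17°

The slot axis is L1's direction at 44.2°, so u = (cos 44.2°, sin 44.2°) = (0.7169, 0.6972) and n = (−sin 44.2°, cos 44.2°) = (-0.6972, 0.7169). J is at the origin and H lies 44.0 along u from J, so H = 44.0·u = (31.54, 30.68). Tangency of A1 to both parallel lines with radius 15.5 puts A and T at J ± 15.5·n: A = (-10.81, 11.11), T = (10.81, -11.11). Equal radii place K and E the same way about H: K = H + 15.5·n = (20.74, 41.79), E = H − 15.5·n = (42.35, 19.56). Then cos ∠KAE = AK·AE / (|AK||AE|), giving 35.17°.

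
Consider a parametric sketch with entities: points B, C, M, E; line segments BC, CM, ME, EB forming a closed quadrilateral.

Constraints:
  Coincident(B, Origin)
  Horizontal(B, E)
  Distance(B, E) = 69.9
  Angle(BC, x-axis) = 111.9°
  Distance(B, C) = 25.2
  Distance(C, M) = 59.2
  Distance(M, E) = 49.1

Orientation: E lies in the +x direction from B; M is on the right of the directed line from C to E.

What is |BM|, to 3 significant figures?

35.6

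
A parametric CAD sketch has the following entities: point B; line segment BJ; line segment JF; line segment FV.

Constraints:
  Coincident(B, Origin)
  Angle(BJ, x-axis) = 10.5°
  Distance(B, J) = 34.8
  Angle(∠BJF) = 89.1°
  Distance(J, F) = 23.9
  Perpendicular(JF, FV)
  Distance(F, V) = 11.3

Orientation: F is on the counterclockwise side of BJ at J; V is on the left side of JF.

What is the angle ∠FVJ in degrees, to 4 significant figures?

64.70°

∠BJF = 89.1°, so JF runs at 10.5° + (180° − 89.1°) = 101.4° from the x-axis; with |JF| = 23.9, F = J + 23.9·(cos 101.4°, sin 101.4°) = (29.49, 29.77). JF ⟂ FV; with |FV| = 11.3 on the left of JF, V = F + 11.3·(-0.9803, -0.1977) = (18.42, 27.54). Then cos ∠FVJ = VF·VJ / (|VF||VJ|), giving 64.70°.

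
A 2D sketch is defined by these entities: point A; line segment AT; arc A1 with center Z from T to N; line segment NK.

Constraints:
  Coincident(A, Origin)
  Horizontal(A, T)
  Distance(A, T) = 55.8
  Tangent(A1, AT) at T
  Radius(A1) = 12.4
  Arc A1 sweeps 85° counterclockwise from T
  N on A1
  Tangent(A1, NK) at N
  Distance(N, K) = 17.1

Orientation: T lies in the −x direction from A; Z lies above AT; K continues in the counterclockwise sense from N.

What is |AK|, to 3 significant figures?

50.6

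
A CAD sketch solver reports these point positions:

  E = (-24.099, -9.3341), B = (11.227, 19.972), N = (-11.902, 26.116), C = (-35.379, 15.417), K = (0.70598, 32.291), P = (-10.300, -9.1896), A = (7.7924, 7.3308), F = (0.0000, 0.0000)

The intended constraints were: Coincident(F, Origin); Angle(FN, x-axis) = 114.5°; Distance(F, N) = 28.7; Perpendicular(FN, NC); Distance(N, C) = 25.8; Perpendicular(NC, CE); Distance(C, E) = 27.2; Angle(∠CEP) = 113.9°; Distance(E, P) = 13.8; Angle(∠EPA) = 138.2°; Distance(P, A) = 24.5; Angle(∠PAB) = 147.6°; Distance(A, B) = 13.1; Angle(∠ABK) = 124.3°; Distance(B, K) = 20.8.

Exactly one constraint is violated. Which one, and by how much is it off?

Distance(B, K) = 20.8 — off by 4.60.

F = (0.00, 0.00) ✓; FN at 114.5° ✓; |FN| = 28.70 ✓; ∠(FN, NC) = 90.00° ✓; |NC| = 25.80 ✓; ∠(NC, CE) = 90.00° ✓; |CE| = 27.20 ✓; ∠CEP = 113.9° ✓; |EP| = 13.80 ✓; ∠EPA = 138.2° ✓; |PA| = 24.50 ✓; ∠PAB = 147.6° ✓; |AB| = 13.10 ✓; ∠ABK = 124.3° ✓; |BK| = 16.20 ✗.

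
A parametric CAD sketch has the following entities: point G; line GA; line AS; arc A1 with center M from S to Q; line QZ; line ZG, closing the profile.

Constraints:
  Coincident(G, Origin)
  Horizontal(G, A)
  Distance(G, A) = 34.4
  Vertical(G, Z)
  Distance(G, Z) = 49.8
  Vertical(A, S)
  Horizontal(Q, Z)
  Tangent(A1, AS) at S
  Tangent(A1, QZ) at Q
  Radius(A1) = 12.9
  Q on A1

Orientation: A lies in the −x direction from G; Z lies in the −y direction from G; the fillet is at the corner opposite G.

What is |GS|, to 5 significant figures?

50.448

G is at the origin; GA is horizontal with |GA| = 34.4 and A on the −x side, so A = (-34.400, 0.0000). GZ is vertical with |GZ| = 49.8 and Z on the −y side, so Z = (0.0000, -49.800). The virtual corner opposite G is at (-34.400, -49.800). Since A1 is tangent to AS there, MS ⟂ AS and since A1 is tangent to QZ there, MQ ⟂ QZ, with radius 12.9, so the center M sits 12.9 in from both sides at M = (-21.500, -36.900). That places the tangent points at S = (-34.400, -36.900) on AS and Q = (-21.500, -49.800) on QZ. Then |GS| = |S − G| = 50.448.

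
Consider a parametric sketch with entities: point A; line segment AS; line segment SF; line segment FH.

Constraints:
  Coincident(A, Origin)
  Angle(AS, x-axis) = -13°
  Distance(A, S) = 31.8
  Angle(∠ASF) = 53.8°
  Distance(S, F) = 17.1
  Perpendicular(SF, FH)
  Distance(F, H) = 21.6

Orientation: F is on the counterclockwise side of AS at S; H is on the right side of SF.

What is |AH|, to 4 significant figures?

47.29

A is at the origin; AS runs at -13.0° with length 31.8, so S = 31.8·(cos -13.0°, sin -13.0°) = (30.98, -7.153). ∠ASF = 53.8°, so SF runs at -13.0° + (180° − 53.8°) = 113.2° from the x-axis; with |SF| = 17.1, F = S + 17.1·(cos 113.2°, sin 113.2°) = (24.25, 8.564). SF ⟂ FH; with |FH| = 21.6 on the right of SF, H = F + 21.6·(0.9191, 0.3939) = (44.10, 17.07). Then |AH| = |H − A| = 47.29.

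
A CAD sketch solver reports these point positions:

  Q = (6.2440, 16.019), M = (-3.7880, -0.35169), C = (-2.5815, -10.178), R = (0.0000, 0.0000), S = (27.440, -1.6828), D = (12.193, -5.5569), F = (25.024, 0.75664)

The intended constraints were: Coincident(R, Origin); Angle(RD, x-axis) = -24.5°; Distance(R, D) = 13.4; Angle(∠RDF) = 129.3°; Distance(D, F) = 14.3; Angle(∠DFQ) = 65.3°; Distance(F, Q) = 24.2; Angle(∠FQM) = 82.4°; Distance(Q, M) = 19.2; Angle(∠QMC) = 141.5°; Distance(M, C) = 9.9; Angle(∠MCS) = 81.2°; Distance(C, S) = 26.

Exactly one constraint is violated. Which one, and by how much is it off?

Distance(C, S) = 26 — off by 5.20.

R = (0.00, 0.00) ✓; RD at -24.50° ✓; |RD| = 13.40 ✓; ∠RDF = 129.3° ✓; |DF| = 14.30 ✓; ∠DFQ = 65.30° ✓; |FQ| = 24.20 ✓; ∠FQM = 82.40° ✓; |QM| = 19.20 ✓; ∠QMC = 141.5° ✓; |MC| = 9.900 ✓; ∠MCS = 81.20° ✓; |CS| = 31.20 ✗.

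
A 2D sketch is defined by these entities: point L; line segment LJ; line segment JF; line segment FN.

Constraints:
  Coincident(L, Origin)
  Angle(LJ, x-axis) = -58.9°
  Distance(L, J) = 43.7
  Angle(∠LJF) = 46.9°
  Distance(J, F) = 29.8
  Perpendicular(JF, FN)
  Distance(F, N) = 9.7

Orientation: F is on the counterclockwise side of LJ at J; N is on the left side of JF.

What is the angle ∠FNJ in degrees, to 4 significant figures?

71.97°

L is at the origin; LJ runs at -58.9° with length 43.7, so J = 43.7·(cos -58.9°, sin -58.9°) = (22.57, -37.42). ∠LJF = 46.9°, so JF runs at -58.9° + (180° − 46.9°) = 74.20° from the x-axis; with |JF| = 29.8, F = J + 29.8·(cos 74.20°, sin 74.20°) = (30.69, -8.745). JF is perpendicular to FN; with |FN| = 9.7 on the left of JF, N = F + 9.7·(-0.9622, 0.2723) = (21.35, -6.104). Then cos ∠FNJ = NF·NJ / (|NF||NJ|), giving 71.97°.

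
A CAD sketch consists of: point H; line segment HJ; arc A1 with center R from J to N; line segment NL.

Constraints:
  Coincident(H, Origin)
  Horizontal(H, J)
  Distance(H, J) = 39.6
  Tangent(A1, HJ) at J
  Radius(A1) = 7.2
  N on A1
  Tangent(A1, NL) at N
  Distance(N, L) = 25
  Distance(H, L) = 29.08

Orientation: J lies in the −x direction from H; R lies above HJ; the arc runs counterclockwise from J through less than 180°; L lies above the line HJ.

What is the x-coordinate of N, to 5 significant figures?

-33.934

H is at the origin; HJ is horizontal with |HJ| = 39.6 and J on the −x side, so J = (-39.600, 0.0000). A1 meets HJ tangentially, so RJ is at right angles to HJ, so R = J + (0, 7.2) = (-39.600, 7.2000). Since RN ⟂ NL (tangency), |RL| = √(7.2² + 25.0²) = 26.016 regardless of where N sits on A1. So L lies on both circle(H, 29.08) and circle(R, 26.016); the above-HJ intersection is L = (-18.508, 22.430). N is the foot of the tangent from L: N = (-33.934, 2.7572).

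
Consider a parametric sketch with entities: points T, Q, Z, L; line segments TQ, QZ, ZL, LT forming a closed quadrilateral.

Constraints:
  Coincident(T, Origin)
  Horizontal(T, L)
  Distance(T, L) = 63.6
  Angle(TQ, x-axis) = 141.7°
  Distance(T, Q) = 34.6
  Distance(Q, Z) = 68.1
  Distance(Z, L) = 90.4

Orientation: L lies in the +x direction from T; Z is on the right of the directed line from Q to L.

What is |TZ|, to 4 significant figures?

47.74

Checks: |QZ| = 68.10 ✓; |ZL| = 90.40 ✓.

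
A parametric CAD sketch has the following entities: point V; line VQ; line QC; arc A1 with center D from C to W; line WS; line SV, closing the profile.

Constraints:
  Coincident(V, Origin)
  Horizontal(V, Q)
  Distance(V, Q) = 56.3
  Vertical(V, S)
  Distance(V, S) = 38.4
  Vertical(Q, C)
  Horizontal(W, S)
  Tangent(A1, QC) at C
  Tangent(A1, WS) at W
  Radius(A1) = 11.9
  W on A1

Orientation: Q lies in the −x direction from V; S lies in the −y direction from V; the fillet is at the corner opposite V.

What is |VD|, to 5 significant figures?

51.707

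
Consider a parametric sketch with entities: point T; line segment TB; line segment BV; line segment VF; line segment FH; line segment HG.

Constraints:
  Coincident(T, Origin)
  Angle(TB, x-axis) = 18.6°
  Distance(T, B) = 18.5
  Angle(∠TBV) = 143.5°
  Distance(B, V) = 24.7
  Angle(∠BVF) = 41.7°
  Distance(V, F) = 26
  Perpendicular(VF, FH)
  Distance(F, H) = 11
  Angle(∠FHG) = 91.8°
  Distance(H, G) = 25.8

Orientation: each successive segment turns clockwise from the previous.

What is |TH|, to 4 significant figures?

12.98

T is at the origin; TB runs at 18.6° with length 18.5, so B = (17.53, 5.901). ∠TBV = 143.5° gives BV at -17.90° from the x-axis; with |BV| = 24.7, V = (41.04, -1.691). ∠BVF = 41.7° gives VF at -156.2° from the x-axis; with |VF| = 26.0, F = (17.25, -12.18). VF ⟂ FH, so FH runs at 113.8°; with |FH| = 11.0, H = (12.81, -2.119). Then |TH| = |H − T| = 12.98.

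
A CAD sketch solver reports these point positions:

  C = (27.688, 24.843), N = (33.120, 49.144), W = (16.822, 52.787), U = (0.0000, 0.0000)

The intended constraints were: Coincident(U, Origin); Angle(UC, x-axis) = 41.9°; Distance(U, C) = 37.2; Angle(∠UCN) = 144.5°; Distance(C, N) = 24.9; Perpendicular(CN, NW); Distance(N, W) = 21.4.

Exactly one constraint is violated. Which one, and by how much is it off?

Distance(N, W) = 21.4 — off by 4.70.

U = (0.00, 0.00) ✓; UC at 41.90° ✓; |UC| = 37.20 ✓; ∠UCN = 144.5° ✓; |CN| = 24.90 ✓; ∠(CN, NW) = 90.00° ✓; |NW| = 16.70 ✗.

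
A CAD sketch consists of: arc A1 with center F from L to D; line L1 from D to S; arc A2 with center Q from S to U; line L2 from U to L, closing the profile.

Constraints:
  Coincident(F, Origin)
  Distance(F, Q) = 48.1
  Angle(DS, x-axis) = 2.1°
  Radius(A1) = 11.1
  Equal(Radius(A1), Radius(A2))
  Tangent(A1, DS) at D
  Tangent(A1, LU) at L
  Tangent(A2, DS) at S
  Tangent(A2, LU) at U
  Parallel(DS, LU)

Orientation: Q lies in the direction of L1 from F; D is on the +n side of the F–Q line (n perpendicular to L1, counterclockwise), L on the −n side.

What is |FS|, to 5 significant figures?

49.364

The slot axis is L1's direction at 2.1°, so u = (cos 2.1°, sin 2.1°) = (0.99933, 0.036644) and n = (−sin 2.1°, cos 2.1°) = (-0.036644, 0.99933). F is at the origin and Q lies 48.1 along u from F, so Q = 48.1·u = (48.068, 1.7626). Tangency of A1 to both parallel lines with radius 11.1 puts D and L at F ± 11.1·n: D = (-0.40675, 11.093), L = (0.40675, -11.093). Equal radii place S and U the same way about Q: S = Q + 11.1·n = (47.661, 12.855), U = Q − 11.1·n = (48.474, -9.3300). Then |FS| = |S − F| = 49.364.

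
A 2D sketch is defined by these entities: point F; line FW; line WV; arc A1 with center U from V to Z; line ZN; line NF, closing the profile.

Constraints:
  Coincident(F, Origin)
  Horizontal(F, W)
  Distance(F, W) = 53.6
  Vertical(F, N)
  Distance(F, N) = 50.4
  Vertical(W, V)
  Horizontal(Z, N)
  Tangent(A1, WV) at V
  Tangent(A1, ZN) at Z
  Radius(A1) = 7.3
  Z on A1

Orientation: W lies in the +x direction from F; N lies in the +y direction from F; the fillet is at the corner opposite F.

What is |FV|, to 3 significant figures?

68.8

F is at the origin; F and W share the same y with |FW| = 53.6 and W on the +x side, so W = (53.6, 0.00). F and N share the same x with |FN| = 50.4 and N on the +y side, so N = (0.00, 50.4). The virtual corner opposite F is at (53.6, 50.4). A1 meets WV tangentially, so UV is at right angles to WV and tangency of A1 to ZN means the radius UZ is perpendicular to ZN, with radius 7.3, so the center U sits 7.3 in from both sides at U = (46.3, 43.1). That places the tangent points at V = (53.6, 43.1) on WV and Z = (46.3, 50.4) on ZN. Then |FV| = |V − F| = 68.8.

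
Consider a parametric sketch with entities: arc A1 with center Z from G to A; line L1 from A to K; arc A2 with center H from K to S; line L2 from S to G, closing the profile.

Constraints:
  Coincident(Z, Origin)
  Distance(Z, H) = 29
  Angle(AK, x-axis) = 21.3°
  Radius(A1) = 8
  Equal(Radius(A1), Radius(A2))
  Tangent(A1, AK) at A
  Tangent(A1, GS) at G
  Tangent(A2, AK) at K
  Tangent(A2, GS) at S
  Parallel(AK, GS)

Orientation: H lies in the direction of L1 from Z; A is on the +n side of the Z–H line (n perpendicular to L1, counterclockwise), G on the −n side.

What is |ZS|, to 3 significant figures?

30.1

The slot axis is L1's direction at 21.3°, so u = (cos 21.3°, sin 21.3°) = (0.932, 0.363) and n = (−sin 21.3°, cos 21.3°) = (-0.363, 0.932). Z is at the origin and H lies 29.0 along u from Z, so H = 29.0·u = (27.0, 10.5). Tangency of A1 to both parallel lines with radius 8.0 puts A and G at Z ± 8.0·n: A = (-2.91, 7.45), G = (2.91, -7.45). Equal radii place K and S the same way about H: K = H + 8.0·n = (24.1, 18.0), S = H − 8.0·n = (29.9, 3.08). Then |ZS| = |S − Z| = 30.1.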